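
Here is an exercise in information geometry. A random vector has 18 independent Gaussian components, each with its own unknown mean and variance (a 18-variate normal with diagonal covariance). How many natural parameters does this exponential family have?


Exponential family dimension calculation:
Each univariate normal has two natural parameters (mu/sigma^2 and -1/(2 sigma^2)).
With 18 independent components, dim = 2 * 18 = 36.

36


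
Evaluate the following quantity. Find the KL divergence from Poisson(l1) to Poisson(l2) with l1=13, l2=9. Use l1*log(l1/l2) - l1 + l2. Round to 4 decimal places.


KL divergence for Poisson:
KL = l1*log(l1/l2) - l1 + l2.
l1 = 13, l2 = 9.
log(13/9) = 0.367725.
l1*log(l1/l2) = 13 * 0.367725 = 4.780422.
KL = 4.780422 - 13 + 9 = 0.7804

0.7804


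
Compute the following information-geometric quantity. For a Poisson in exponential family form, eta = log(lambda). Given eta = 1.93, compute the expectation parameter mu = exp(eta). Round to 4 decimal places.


Expectation parameter for Poisson exponential family:
mu = exp(eta).
eta = 1.93.
mu = exp(1.93) = 6.8895

6.8895


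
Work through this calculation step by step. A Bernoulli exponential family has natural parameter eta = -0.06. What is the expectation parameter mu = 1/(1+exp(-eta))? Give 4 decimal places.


Dual coordinate (expectation parameter) for Bernoulli:
mu = 1/(1+exp(-eta)).
eta = -0.06.
exp(-eta) = exp(0.06) = 1.061837.
mu = 1/(1+1.061837) = 0.4850

0.4850


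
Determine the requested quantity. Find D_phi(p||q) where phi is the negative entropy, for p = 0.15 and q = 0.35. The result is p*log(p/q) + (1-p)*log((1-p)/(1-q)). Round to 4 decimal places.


Bregman divergence with negative entropy generator:
D = p*log(p/q) + (1-p)*log((1-p)/(1-q)).
p = 0.15, q = 0.35.
p*log(p/q) = 0.15*log(0.15/0.35) = -0.127095.
(1-p)*log((1-p)/(1-q)) = 0.85*log(0.85/0.65) = 0.228024.
D = -0.127095 + 0.228024 = 0.1009

0.1009


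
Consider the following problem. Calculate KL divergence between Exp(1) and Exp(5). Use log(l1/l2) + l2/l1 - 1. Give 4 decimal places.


KL divergence for exponential family:
KL = log(l1/l2) + l2/l1 - 1.
log(1/5) = -1.609438.
5/1 = 5.0.
KL = -1.609438 + 5.0 - 1 = 2.3906

2.3906


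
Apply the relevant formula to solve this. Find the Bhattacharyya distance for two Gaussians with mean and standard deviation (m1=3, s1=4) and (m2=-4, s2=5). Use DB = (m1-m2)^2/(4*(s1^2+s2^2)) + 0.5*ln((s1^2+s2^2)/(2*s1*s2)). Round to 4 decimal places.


Bhattacharyya distance between two Gaussians:
DB = (m1-m2)^2/(4*(s1^2+s2^2)) + (1/2)*ln((s1^2+s2^2)/(2*s1*s2)).
(m1-m2)^2 = (7)^2 = 49.
s1^2+s2^2 = 16 + 25 = 41.
term1 = 49/164 = 0.29878.
term2 = 0.5*ln(41/40.0) = 0.012346.
DB = 0.29878 + 0.012346 = 0.3111

0.3111


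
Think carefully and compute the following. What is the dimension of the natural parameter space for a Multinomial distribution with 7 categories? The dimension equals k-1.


Exponential family dimension calculation:
For Multinomial with k=7 categories, dim = k-1 = 6.

6


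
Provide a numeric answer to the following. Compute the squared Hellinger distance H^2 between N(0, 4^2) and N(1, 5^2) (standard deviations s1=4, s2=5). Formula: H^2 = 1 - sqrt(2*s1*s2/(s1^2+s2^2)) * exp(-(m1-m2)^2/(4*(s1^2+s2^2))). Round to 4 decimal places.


Squared Hellinger distance for Gaussians:
H^2 = 1 - sqrt(2*s1*s2/(s1^2+s2^2)) * exp(-(m1-m2)^2/(4*(s1^2+s2^2))).
s1^2 = 16, s2^2 = 25, s1^2+s2^2 = 41.
sqrt(2*4*5/(41)) = 0.98773.
(m1-m2)^2 = (-1)^2 = 1.
exp(-1/(4*41)) = exp(-0.006098) = 0.993921.
H^2 = 1 - 0.98773*0.993921 = 0.0183

0.0183


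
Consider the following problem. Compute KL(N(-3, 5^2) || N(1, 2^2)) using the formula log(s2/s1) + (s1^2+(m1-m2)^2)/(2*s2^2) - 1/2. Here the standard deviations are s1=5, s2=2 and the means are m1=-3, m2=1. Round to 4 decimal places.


KL divergence between normal distributions:
KL = log(s2/s1) + (s1^2 + (m1-m2)^2)/(2*s2^2) - 1/2.
log(2/5) = -0.916291.
(5^2 + (-3-1)^2)/(2*2^2) = (25 + 16)/8 = 5.125.
KL = -0.916291 + 5.125 - 0.5 = 3.7087

3.7087


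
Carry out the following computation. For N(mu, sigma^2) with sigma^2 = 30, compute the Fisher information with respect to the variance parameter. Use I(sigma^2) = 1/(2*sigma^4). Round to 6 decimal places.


Fisher information for variance: I(sigma^2) = 1/(2*sigma^4).
sigma^2 = 30, so sigma^4 = 900.
I = 1/(2*900) = 1/1800 = 0.000556

0.000556


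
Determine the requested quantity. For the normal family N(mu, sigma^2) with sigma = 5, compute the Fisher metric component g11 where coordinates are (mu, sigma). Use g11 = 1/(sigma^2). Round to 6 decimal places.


For the 2-parameter normal family, the Fisher metric has:
  g11 = 1/sigma^2, g22 = 2/sigma^2.
sigma = 5, sigma^2 = 25.
g11 = 0.040000

0.040000


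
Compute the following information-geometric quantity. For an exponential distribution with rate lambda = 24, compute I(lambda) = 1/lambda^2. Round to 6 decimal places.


Fisher information for exponential: I(lambda) = 1/lambda^2.
lambda = 24, lambda^2 = 576.
I = 1/576 = 0.001736

0.001736


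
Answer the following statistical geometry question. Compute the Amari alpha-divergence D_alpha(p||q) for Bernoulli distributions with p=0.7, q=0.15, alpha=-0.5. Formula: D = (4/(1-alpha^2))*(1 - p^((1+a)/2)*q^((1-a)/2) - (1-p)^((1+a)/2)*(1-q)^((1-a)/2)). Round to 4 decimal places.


Amari alpha-divergence:
D = (4/(1-alpha^2))*(1 - p^((1+a)/2)*q^((1-a)/2) - (1-p)^((1+a)/2)*(1-q)^((1-a)/2)).
alpha = -0.5, p = 0.7, q = 0.15.
e1 = (1+alpha)/2 = 0.25, e2 = (1-alpha)/2 = 0.75.
t1 = p^e1 * q^e2 = 0.7^0.25 * 0.15^0.75 = 0.220467.
t2 = (1-p)^e1 * (1-q)^e2 = 0.3^0.25 * 0.85^0.75 = 0.655156.
4/(1-alpha^2) = 5.333333.
D = 5.333333*(1 - 0.220467 - 0.655156) = 0.6633

0.6633


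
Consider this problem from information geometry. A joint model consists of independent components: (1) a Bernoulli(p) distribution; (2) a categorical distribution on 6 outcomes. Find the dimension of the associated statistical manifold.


The dimension of a statistical manifold equals the number of free
(independent) real parameters of the model. For a product of independent
blocks the parameter counts add.
- Bernoulli (p): 1.
- categorical on 6 outcomes (probabilities sum to 1): 6-1 = 5.
Total = 1 + 5 = 6.
Dimension = 6

6


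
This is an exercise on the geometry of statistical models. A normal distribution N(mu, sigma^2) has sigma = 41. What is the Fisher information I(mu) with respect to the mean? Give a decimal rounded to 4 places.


The Fisher information for the mean of a normal distribution is I(mu) = 1/sigma^2.
sigma = 41, so sigma^2 = 1681.
I(mu) = 1/1681 = 0.0006

0.0006


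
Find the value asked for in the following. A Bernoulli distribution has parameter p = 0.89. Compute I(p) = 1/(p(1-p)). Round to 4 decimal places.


For Bernoulli(p), Fisher information is I(p) = 1/(p*(1-p)).
p = 0.89, 1-p = 0.11.
p*(1-p) = 0.0979.
I(p) = 1/0.0979 = 10.2145

10.2145


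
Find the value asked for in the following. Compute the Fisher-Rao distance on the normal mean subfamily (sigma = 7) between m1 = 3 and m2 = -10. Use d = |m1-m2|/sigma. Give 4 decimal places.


On the fixed-variance normal subfamily, geodesic distance = |m1-m2|/sigma.
|3 - -10| = 13.
sigma = 7.
d = 13/7 = 1.8571

1.8571


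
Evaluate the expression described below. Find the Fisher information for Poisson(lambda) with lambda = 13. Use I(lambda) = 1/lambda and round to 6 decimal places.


Fisher information for Poisson: I(lambda) = 1/lambda.
lambda = 13.
I(lambda) = 1/13 = 0.076923

0.076923


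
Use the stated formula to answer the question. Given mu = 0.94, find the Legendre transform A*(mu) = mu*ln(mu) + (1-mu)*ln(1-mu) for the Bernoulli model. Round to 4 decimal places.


Legendre transform for Bernoulli:
A*(mu) = mu*log(mu) + (1-mu)*log(1-mu).
mu = 0.94, 1-mu = 0.06.
mu*log(mu) = 0.94*log(0.94) = -0.058163.
(1-mu)*log(1-mu) = 0.06*log(0.06) = -0.168805.
A* = -0.058163 + -0.168805 = -0.2270

-0.2270


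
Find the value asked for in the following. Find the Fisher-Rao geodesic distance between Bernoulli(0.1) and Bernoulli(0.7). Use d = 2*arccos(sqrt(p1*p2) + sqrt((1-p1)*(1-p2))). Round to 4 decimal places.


Geodesic distance on Bernoulli manifold:
d(p1,p2) = 2*arccos(sqrt(p1*p2) + sqrt((1-p1)*(1-p2))).
sqrt(p1*p2) = sqrt(0.1*0.7) = 0.264575.
sqrt((1-p1)*(1-p2)) = sqrt(0.9*0.3) = 0.519615.
arg = 0.264575 + 0.519615 = 0.78419.
d = 2*arccos(0.78419) = 1.3388

1.3388


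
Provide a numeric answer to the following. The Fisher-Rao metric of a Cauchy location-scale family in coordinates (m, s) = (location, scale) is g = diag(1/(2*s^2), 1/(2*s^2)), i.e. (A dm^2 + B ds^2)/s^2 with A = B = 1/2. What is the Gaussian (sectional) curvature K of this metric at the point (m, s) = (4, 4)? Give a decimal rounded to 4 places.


The metric has the form g = (A dm^2 + B ds^2)/s^2 with A = 1/2, B = 1/2.
Substitute u = sqrt(A/B)*m: g = B*(du^2 + ds^2)/s^2, i.e. B times the
Poincare upper half-plane metric, which has constant Gaussian curvature -1.
Scaling a 2D metric by a constant c divides the Gaussian curvature by c,
so K = -1/B = -1/(1/2) = -2.0000 everywhere (the point (m, s) = (4, 4) is irrelevant:
the curvature is constant).
The requested Gaussian curvature is K = -2.0000.

-2.0000


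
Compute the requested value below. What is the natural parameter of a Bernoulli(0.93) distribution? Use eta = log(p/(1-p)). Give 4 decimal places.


Natural parameter for Bernoulli: eta = log(p/(1-p)).
p = 0.93, 1-p = 0.07.
p/(1-p) = 13.285714.
eta = log(13.285714) = 2.5867

2.5867


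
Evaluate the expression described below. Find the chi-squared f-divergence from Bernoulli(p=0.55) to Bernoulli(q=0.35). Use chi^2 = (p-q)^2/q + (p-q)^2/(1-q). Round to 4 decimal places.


Chi-squared divergence between Bernoulli distributions:
chi^2 = (p-q)^2/q + (p-q)^2/(1-q).
p = 0.55, q = 0.35, p-q = 0.2.
(p-q)^2 = 0.04.
term1 = 0.04/0.35 = 0.114286.
term2 = 0.04/0.65 = 0.061538.
chi^2 = 0.114286 + 0.061538 = 0.1758

0.1758


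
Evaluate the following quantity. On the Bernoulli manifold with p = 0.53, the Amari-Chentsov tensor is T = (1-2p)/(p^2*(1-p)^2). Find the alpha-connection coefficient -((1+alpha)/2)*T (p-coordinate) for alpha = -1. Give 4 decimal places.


Skewness (Amari-Chentsov) tensor: T = (1-2p)/(p^2*(1-p)^2).
p = 0.53, 1-2p = -0.06, p^2 = 0.2809, (1-p)^2 = 0.2209.
T = -0.06/(0.2809 * 0.2209) = -0.96695.
In the p-coordinate, Gamma^(alpha) = Gamma^(0) - (alpha/2)*T with Gamma^(0) = (1/2)*g'(p) = -T/2,
so Gamma^(alpha) = -((1+alpha)/2)*T.
alpha = -1, -(1+alpha)/2 = 0.0.
Gamma = 0.0 * -0.96695 = 0.0000

0.0000


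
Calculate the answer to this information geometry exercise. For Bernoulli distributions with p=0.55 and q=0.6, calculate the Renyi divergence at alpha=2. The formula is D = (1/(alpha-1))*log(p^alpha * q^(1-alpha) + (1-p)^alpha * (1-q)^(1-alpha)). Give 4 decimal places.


Renyi divergence of order alpha between Bernoulli distributions:
D = (1/(alpha-1))*log(p^alpha * q^(1-alpha) + (1-p)^alpha * (1-q)^(1-alpha)).
alpha = 2, p = 0.55, q = 0.6.
p^alpha * q^(1-alpha) = 0.55^2 * 0.6^-1 = 0.504167.
(1-p)^alpha * (1-q)^(1-alpha) = 0.45^2 * 0.4^-1 = 0.50625.
sum = 0.504167 + 0.50625 = 1.010417.
D = (1/1)*log(1.010417) = 0.0104

0.0104


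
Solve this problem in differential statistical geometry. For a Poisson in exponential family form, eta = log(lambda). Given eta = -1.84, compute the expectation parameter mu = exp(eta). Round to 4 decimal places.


Expectation parameter for Poisson exponential family:
mu = exp(eta).
eta = -1.84.
mu = exp(-1.84) = 0.1588

0.1588


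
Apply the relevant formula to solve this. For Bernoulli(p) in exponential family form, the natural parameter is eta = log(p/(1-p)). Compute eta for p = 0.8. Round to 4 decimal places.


Natural parameter for Bernoulli: eta = log(p/(1-p)).
p = 0.8, 1-p = 0.2.
p/(1-p) = 4.0.
eta = log(4.0) = 1.3863

1.3863


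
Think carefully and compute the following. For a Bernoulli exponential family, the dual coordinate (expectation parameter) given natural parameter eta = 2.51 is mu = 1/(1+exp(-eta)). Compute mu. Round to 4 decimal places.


Dual coordinate (expectation parameter) for Bernoulli:
mu = 1/(1+exp(-eta)).
eta = 2.51.
exp(-eta) = exp(-2.51) = 0.081268.
mu = 1/(1+0.081268) = 0.9248

0.9248


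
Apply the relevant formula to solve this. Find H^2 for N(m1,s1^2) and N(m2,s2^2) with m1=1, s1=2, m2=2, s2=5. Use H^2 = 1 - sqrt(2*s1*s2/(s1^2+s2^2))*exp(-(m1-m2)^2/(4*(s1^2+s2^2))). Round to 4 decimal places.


Squared Hellinger distance for Gaussians:
H^2 = 1 - sqrt(2*s1*s2/(s1^2+s2^2)) * exp(-(m1-m2)^2/(4*(s1^2+s2^2))).
s1^2 = 4, s2^2 = 25, s1^2+s2^2 = 29.
sqrt(2*2*5/(29)) = 0.830455.
(m1-m2)^2 = (-1)^2 = 1.
exp(-1/(4*29)) = exp(-0.008621) = 0.991416.
H^2 = 1 - 0.830455*0.991416 = 0.1767

0.1767


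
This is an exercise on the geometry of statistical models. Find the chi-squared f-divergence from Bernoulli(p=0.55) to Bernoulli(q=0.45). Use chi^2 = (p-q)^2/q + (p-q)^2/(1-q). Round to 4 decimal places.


Chi-squared divergence between Bernoulli distributions:
chi^2 = (p-q)^2/q + (p-q)^2/(1-q).
p = 0.55, q = 0.45, p-q = 0.1.
(p-q)^2 = 0.01.
term1 = 0.01/0.45 = 0.022222.
term2 = 0.01/0.55 = 0.018182.
chi^2 = 0.022222 + 0.018182 = 0.0404

0.0404


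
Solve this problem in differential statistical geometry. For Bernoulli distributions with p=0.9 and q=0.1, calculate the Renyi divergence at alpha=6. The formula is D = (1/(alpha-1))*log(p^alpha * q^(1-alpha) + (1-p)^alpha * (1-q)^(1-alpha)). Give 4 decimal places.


Renyi divergence of order alpha between Bernoulli distributions:
D = (1/(alpha-1))*log(p^alpha * q^(1-alpha) + (1-p)^alpha * (1-q)^(1-alpha)).
alpha = 6, p = 0.9, q = 0.1.
p^alpha * q^(1-alpha) = 0.9^6 * 0.1^-5 = 53144.1.
(1-p)^alpha * (1-q)^(1-alpha) = 0.1^6 * 0.9^-5 = 2e-06.
sum = 53144.1 + 2e-06 = 53144.100002.
D = (1/5)*log(53144.100002) = 2.1762

2.1762


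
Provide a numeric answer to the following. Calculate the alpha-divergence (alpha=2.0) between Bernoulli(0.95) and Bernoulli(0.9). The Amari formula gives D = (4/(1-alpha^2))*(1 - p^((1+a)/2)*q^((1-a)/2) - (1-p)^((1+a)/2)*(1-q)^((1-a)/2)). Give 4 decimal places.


Amari alpha-divergence:
D = (4/(1-alpha^2))*(1 - p^((1+a)/2)*q^((1-a)/2) - (1-p)^((1+a)/2)*(1-q)^((1-a)/2)).
alpha = 2.0, p = 0.95, q = 0.9.
e1 = (1+alpha)/2 = 1.5, e2 = (1-alpha)/2 = -0.5.
t1 = p^e1 * q^e2 = 0.95^1.5 * 0.9^-0.5 = 0.976032.
t2 = (1-p)^e1 * (1-q)^e2 = 0.05^1.5 * 0.1^-0.5 = 0.035355.
4/(1-alpha^2) = -1.333333.
D = -1.333333*(1 - 0.976032 - 0.035355) = 0.0152

0.0152


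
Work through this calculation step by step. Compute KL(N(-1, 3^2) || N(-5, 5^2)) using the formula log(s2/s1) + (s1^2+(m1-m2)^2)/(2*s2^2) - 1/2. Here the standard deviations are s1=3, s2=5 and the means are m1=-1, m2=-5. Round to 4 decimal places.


KL divergence between normal distributions:
KL = log(s2/s1) + (s1^2 + (m1-m2)^2)/(2*s2^2) - 1/2.
log(5/3) = 0.510826.
(3^2 + (-1--5)^2)/(2*5^2) = (9 + 16)/50 = 0.5.
KL = 0.510826 + 0.5 - 0.5 = 0.5108

0.5108


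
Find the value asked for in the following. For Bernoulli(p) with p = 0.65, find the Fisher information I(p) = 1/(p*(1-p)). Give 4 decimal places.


For Bernoulli(p), Fisher information is I(p) = 1/(p*(1-p)).
p = 0.65, 1-p = 0.35.
p*(1-p) = 0.2275.
I(p) = 1/0.2275 = 4.3956

4.3956


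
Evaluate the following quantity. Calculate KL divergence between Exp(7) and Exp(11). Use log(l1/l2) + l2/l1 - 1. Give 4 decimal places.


KL divergence for exponential family:
KL = log(l1/l2) + l2/l1 - 1.
log(7/11) = -0.451985.
11/7 = 1.571429.
KL = -0.451985 + 1.571429 - 1 = 0.1194

0.1194


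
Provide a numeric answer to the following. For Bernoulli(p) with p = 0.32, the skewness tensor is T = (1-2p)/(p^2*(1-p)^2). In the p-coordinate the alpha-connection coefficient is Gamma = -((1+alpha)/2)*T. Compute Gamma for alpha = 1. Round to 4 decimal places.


Skewness (Amari-Chentsov) tensor: T = (1-2p)/(p^2*(1-p)^2).
p = 0.32, 1-2p = 0.36, p^2 = 0.1024, (1-p)^2 = 0.4624.
T = 0.36/(0.1024 * 0.4624) = 7.602995.
In the p-coordinate, Gamma^(alpha) = Gamma^(0) - (alpha/2)*T with Gamma^(0) = (1/2)*g'(p) = -T/2,
so Gamma^(alpha) = -((1+alpha)/2)*T.
alpha = 1, -(1+alpha)/2 = -1.0.
Gamma = -1.0 * 7.602995 = -7.6030

-7.6030


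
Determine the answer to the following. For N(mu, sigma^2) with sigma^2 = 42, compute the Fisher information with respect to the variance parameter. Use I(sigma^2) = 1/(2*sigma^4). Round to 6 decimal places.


Fisher information for variance: I(sigma^2) = 1/(2*sigma^4).
sigma^2 = 42, so sigma^4 = 1764.
I = 1/(2*1764) = 1/3528 = 0.000283

0.000283


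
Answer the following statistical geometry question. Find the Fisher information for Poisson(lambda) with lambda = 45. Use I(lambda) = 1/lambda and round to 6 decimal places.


Fisher information for Poisson: I(lambda) = 1/lambda.
lambda = 45.
I(lambda) = 1/45 = 0.022222

0.022222


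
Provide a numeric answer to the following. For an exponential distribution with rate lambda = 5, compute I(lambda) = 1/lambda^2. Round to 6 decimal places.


Fisher information for exponential: I(lambda) = 1/lambda^2.
lambda = 5, lambda^2 = 25.
I = 1/25 = 0.040000

0.040000


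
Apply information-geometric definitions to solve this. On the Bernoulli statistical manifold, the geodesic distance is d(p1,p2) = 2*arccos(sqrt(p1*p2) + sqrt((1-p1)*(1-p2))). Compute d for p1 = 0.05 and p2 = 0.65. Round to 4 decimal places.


Geodesic distance on Bernoulli manifold:
d(p1,p2) = 2*arccos(sqrt(p1*p2) + sqrt((1-p1)*(1-p2))).
sqrt(p1*p2) = sqrt(0.05*0.65) = 0.180278.
sqrt((1-p1)*(1-p2)) = sqrt(0.95*0.35) = 0.576628.
arg = 0.180278 + 0.576628 = 0.756906.
d = 2*arccos(0.756906) = 1.4245

1.4245


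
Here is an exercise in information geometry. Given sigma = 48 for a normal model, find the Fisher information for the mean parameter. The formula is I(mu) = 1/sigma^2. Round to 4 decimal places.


The Fisher information for the mean of a normal distribution is I(mu) = 1/sigma^2.
sigma = 48, so sigma^2 = 2304.
I(mu) = 1/2304 = 0.0004

0.0004


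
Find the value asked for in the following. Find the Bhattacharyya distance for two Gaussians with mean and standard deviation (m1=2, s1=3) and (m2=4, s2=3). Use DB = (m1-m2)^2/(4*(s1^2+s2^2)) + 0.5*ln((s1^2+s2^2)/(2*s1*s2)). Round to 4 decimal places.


Bhattacharyya distance between two Gaussians:
DB = (m1-m2)^2/(4*(s1^2+s2^2)) + (1/2)*ln((s1^2+s2^2)/(2*s1*s2)).
(m1-m2)^2 = (-2)^2 = 4.
s1^2+s2^2 = 9 + 9 = 18.
term1 = 4/72 = 0.055556.
term2 = 0.5*ln(18/18.0) = 0.0.
DB = 0.055556 + 0.0 = 0.0556

0.0556


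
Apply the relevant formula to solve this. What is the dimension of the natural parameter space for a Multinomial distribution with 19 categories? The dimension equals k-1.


Exponential family dimension calculation:
For Multinomial with k=19 categories, dim = k-1 = 18.

18


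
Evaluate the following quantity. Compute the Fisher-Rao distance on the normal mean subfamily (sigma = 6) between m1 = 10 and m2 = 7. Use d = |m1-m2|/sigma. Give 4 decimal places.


On the fixed-variance normal subfamily, geodesic distance = |m1-m2|/sigma.
|10 - 7| = 3.
sigma = 6.
d = 3/6 = 0.5000

0.5000


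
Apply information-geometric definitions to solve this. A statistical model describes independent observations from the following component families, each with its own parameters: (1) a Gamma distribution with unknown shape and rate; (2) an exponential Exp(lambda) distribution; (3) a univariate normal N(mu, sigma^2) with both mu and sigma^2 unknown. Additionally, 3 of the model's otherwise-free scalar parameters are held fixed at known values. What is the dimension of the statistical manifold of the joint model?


The dimension of a statistical manifold equals the number of free
(independent) real parameters of the model. For a product of independent
blocks the parameter counts add.
- Gamma (shape, rate): 2.
- exponential (lambda): 1.
- normal (mu, sigma^2): 2.
Total = 2 + 1 + 2 = 5.
3 parameter(s) fixed at known values: 5 - 3 = 2.
Dimension = 2

2


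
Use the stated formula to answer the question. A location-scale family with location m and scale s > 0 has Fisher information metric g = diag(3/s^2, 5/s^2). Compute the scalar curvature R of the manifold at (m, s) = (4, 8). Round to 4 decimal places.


The metric has the form g = (A dm^2 + B ds^2)/s^2 with A = 3, B = 5.
Substitute u = sqrt(A/B)*m: g = B*(du^2 + ds^2)/s^2, i.e. B times the
Poincare upper half-plane metric, which has constant Gaussian curvature -1.
Scaling a 2D metric by a constant c divides the Gaussian curvature by c,
so K = -1/B = -1/(5) = -0.2000 everywhere (the point (m, s) = (4, 8) is irrelevant:
the curvature is constant).
Scalar curvature in dimension 2: R = 2K = -2/(5) = -0.4000.

-0.4000


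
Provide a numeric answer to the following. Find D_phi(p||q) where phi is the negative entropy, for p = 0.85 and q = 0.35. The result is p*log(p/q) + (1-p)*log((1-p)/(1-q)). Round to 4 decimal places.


Bregman divergence with negative entropy generator:
D = p*log(p/q) + (1-p)*log((1-p)/(1-q)).
p = 0.85, q = 0.35.
p*log(p/q) = 0.85*log(0.85/0.35) = 0.754208.
(1-p)*log((1-p)/(1-q)) = 0.15*log(0.15/0.65) = -0.219951.
D = 0.754208 + -0.219951 = 0.5343

0.5343


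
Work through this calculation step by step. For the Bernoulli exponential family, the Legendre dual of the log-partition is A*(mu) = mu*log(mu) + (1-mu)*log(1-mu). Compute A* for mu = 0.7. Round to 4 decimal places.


Legendre transform for Bernoulli:
A*(mu) = mu*log(mu) + (1-mu)*log(1-mu).
mu = 0.7, 1-mu = 0.3.
mu*log(mu) = 0.7*log(0.7) = -0.249672.
(1-mu)*log(1-mu) = 0.3*log(0.3) = -0.361192.
A* = -0.249672 + -0.361192 = -0.6109

-0.6109


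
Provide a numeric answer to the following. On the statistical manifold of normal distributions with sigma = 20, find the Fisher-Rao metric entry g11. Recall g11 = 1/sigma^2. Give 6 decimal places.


For the 2-parameter normal family, the Fisher metric has:
  g11 = 1/sigma^2, g22 = 2/sigma^2.
sigma = 20, sigma^2 = 400.
g11 = 0.002500

0.002500


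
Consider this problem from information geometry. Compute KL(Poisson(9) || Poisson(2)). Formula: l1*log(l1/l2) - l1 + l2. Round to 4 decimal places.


KL divergence for Poisson:
KL = l1*log(l1/l2) - l1 + l2.
l1 = 9, l2 = 2.
log(9/2) = 1.504077.
l1*log(l1/l2) = 9 * 1.504077 = 13.536697.
KL = 13.536697 - 9 + 2 = 6.5367

6.5367


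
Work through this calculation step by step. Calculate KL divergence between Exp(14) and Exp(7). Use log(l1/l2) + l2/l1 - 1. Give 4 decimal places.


KL divergence for exponential family:
KL = log(l1/l2) + l2/l1 - 1.
log(14/7) = 0.693147.
7/14 = 0.5.
KL = 0.693147 + 0.5 - 1 = 0.1931

0.1931


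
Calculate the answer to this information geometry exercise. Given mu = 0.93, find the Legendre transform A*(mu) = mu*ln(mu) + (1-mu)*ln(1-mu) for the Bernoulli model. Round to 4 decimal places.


Legendre transform for Bernoulli:
A*(mu) = mu*log(mu) + (1-mu)*log(1-mu).
mu = 0.93, 1-mu = 0.07.
mu*log(mu) = 0.93*log(0.93) = -0.067491.
(1-mu)*log(1-mu) = 0.07*log(0.07) = -0.186148.
A* = -0.067491 + -0.186148 = -0.2536

-0.2536


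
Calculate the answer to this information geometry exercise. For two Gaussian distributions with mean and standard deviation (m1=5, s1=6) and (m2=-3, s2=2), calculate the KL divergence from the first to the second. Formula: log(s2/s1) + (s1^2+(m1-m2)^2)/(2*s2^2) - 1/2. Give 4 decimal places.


KL divergence between normal distributions:
KL = log(s2/s1) + (s1^2 + (m1-m2)^2)/(2*s2^2) - 1/2.
log(2/6) = -1.098612.
(6^2 + (5--3)^2)/(2*2^2) = (36 + 64)/8 = 12.5.
KL = -1.098612 + 12.5 - 0.5 = 10.9014

10.9014


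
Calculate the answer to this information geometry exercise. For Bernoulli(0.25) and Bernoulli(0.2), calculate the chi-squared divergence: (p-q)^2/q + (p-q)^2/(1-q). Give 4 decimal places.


Chi-squared divergence between Bernoulli distributions:
chi^2 = (p-q)^2/q + (p-q)^2/(1-q).
p = 0.25, q = 0.2, p-q = 0.05.
(p-q)^2 = 0.0025.
term1 = 0.0025/0.2 = 0.0125.
term2 = 0.0025/0.8 = 0.003125.
chi^2 = 0.0125 + 0.003125 = 0.0156

0.0156


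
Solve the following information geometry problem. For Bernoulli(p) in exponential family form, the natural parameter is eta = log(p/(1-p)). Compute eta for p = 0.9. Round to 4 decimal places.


Natural parameter for Bernoulli: eta = log(p/(1-p)).
p = 0.9, 1-p = 0.1.
p/(1-p) = 9.0.
eta = log(9.0) = 2.1972

2.1972


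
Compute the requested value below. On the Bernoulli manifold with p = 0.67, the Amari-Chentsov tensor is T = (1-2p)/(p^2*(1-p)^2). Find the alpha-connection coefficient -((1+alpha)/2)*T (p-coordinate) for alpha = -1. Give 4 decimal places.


Skewness (Amari-Chentsov) tensor: T = (1-2p)/(p^2*(1-p)^2).
p = 0.67, 1-2p = -0.34, p^2 = 0.4489, (1-p)^2 = 0.1089.
T = -0.34/(0.4489 * 0.1089) = -6.955069.
In the p-coordinate, Gamma^(alpha) = Gamma^(0) - (alpha/2)*T with Gamma^(0) = (1/2)*g'(p) = -T/2,
so Gamma^(alpha) = -((1+alpha)/2)*T.
alpha = -1, -(1+alpha)/2 = 0.0.
Gamma = 0.0 * -6.955069 = 0.0000

0.0000


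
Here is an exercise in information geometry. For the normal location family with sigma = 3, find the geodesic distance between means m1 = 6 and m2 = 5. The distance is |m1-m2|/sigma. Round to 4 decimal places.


On the fixed-variance normal subfamily, geodesic distance = |m1-m2|/sigma.
|6 - 5| = 1.
sigma = 3.
d = 1/3 = 0.3333

0.3333


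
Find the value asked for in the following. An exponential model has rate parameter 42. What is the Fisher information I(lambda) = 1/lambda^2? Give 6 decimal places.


Fisher information for exponential: I(lambda) = 1/lambda^2.
lambda = 42, lambda^2 = 1764.
I = 1/1764 = 0.000567

0.000567


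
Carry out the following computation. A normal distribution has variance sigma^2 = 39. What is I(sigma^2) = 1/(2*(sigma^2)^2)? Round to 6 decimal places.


Fisher information for variance: I(sigma^2) = 1/(2*sigma^4).
sigma^2 = 39, so sigma^4 = 1521.
I = 1/(2*1521) = 1/3042 = 0.000329

0.000329


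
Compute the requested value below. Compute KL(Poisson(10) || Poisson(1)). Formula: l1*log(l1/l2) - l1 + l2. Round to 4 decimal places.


KL divergence for Poisson:
KL = l1*log(l1/l2) - l1 + l2.
l1 = 10, l2 = 1.
log(10/1) = 2.302585.
l1*log(l1/l2) = 10 * 2.302585 = 23.025851.
KL = 23.025851 - 10 + 1 = 14.0259

14.0259


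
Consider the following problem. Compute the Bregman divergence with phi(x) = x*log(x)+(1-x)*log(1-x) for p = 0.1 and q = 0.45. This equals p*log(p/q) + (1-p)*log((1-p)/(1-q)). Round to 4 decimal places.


Bregman divergence with negative entropy generator:
D = p*log(p/q) + (1-p)*log((1-p)/(1-q)).
p = 0.1, q = 0.45.
p*log(p/q) = 0.1*log(0.1/0.45) = -0.150408.
(1-p)*log((1-p)/(1-q)) = 0.9*log(0.9/0.55) = 0.443229.
D = -0.150408 + 0.443229 = 0.2928

0.2928


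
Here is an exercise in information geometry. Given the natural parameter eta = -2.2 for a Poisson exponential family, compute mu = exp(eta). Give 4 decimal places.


Expectation parameter for Poisson exponential family:
mu = exp(eta).
eta = -2.2.
mu = exp(-2.2) = 0.1108

0.1108


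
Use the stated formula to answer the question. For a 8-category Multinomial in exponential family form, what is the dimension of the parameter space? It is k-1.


Exponential family dimension calculation:
For Multinomial with k=8 categories, dim = k-1 = 7.

7


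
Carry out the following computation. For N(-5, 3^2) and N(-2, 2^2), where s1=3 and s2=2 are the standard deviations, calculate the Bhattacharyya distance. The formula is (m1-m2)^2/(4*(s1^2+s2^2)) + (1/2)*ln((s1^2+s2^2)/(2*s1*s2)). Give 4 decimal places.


Bhattacharyya distance between two Gaussians:
DB = (m1-m2)^2/(4*(s1^2+s2^2)) + (1/2)*ln((s1^2+s2^2)/(2*s1*s2)).
(m1-m2)^2 = (-3)^2 = 9.
s1^2+s2^2 = 9 + 4 = 13.
term1 = 9/52 = 0.173077.
term2 = 0.5*ln(13/12.0) = 0.040021.
DB = 0.173077 + 0.040021 = 0.2131

0.2131


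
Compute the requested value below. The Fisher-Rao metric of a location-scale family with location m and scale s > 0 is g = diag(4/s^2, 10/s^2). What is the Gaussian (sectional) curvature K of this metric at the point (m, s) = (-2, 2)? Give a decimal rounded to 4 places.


The metric has the form g = (A dm^2 + B ds^2)/s^2 with A = 4, B = 10.
Substitute u = sqrt(A/B)*m: g = B*(du^2 + ds^2)/s^2, i.e. B times the
Poincare upper half-plane metric, which has constant Gaussian curvature -1.
Scaling a 2D metric by a constant c divides the Gaussian curvature by c,
so K = -1/B = -1/(10) = -0.1000 everywhere (the point (m, s) = (-2, 2) is irrelevant:
the curvature is constant).
The requested Gaussian curvature is K = -0.1000.

-0.1000


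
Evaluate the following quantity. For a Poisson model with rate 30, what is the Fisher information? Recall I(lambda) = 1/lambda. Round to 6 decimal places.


Fisher information for Poisson: I(lambda) = 1/lambda.
lambda = 30.
I(lambda) = 1/30 = 0.033333

0.033333


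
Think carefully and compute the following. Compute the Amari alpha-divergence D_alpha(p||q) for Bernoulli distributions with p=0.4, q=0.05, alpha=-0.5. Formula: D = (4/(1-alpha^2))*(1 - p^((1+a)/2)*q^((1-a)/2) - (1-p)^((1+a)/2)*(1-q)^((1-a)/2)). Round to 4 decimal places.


Amari alpha-divergence:
D = (4/(1-alpha^2))*(1 - p^((1+a)/2)*q^((1-a)/2) - (1-p)^((1+a)/2)*(1-q)^((1-a)/2)).
alpha = -0.5, p = 0.4, q = 0.05.
e1 = (1+alpha)/2 = 0.25, e2 = (1-alpha)/2 = 0.75.
t1 = p^e1 * q^e2 = 0.4^0.25 * 0.05^0.75 = 0.08409.
t2 = (1-p)^e1 * (1-q)^e2 = 0.6^0.25 * 0.95^0.75 = 0.846897.
4/(1-alpha^2) = 5.333333.
D = 5.333333*(1 - 0.08409 - 0.846897) = 0.3681

0.3681


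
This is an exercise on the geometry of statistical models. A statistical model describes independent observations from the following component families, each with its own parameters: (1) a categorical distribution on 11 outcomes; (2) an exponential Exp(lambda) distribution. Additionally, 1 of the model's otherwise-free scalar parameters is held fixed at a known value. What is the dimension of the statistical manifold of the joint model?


The dimension of a statistical manifold equals the number of free
(independent) real parameters of the model. For a product of independent
blocks the parameter counts add.
- categorical on 11 outcomes (probabilities sum to 1): 11-1 = 10.
- exponential (lambda): 1.
Total = 10 + 1 = 11.
1 parameter(s) fixed at known values: 11 - 1 = 10.
Dimension = 10

10


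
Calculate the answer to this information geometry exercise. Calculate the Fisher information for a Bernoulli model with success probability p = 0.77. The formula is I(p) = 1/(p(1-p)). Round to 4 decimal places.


For Bernoulli(p), Fisher information is I(p) = 1/(p*(1-p)).
p = 0.77, 1-p = 0.23.
p*(1-p) = 0.1771.
I(p) = 1/0.1771 = 5.6465

5.6465


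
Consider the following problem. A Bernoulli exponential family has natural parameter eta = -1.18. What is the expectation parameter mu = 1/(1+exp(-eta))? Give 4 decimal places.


Dual coordinate (expectation parameter) for Bernoulli:
mu = 1/(1+exp(-eta)).
eta = -1.18.
exp(-eta) = exp(1.18) = 3.254374.
mu = 1/(1+3.254374) = 0.2351

0.2351


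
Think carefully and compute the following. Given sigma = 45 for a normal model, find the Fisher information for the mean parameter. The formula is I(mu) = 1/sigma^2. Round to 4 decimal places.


The Fisher information for the mean of a normal distribution is I(mu) = 1/sigma^2.
sigma = 45, so sigma^2 = 2025.
I(mu) = 1/2025 = 0.0005

0.0005


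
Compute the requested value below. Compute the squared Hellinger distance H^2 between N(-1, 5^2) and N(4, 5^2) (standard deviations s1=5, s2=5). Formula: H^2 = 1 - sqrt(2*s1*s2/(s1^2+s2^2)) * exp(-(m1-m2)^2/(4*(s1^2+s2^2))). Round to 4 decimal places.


Squared Hellinger distance for Gaussians:
H^2 = 1 - sqrt(2*s1*s2/(s1^2+s2^2)) * exp(-(m1-m2)^2/(4*(s1^2+s2^2))).
s1^2 = 25, s2^2 = 25, s1^2+s2^2 = 50.
sqrt(2*5*5/(50)) = 1.0.
(m1-m2)^2 = (-5)^2 = 25.
exp(-25/(4*50)) = exp(-0.125) = 0.882497.
H^2 = 1 - 1.0*0.882497 = 0.1175

0.1175


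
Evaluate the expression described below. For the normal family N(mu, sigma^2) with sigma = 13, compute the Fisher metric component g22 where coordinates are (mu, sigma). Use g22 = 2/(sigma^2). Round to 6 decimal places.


For the 2-parameter normal family, the Fisher metric has:
  g11 = 1/sigma^2, g22 = 2/sigma^2.
sigma = 13, sigma^2 = 169.
g22 = 0.011834

0.011834


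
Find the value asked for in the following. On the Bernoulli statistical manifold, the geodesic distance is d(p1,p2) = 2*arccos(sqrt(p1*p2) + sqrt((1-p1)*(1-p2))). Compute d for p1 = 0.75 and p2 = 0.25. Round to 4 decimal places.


Geodesic distance on Bernoulli manifold:
d(p1,p2) = 2*arccos(sqrt(p1*p2) + sqrt((1-p1)*(1-p2))).
sqrt(p1*p2) = sqrt(0.75*0.25) = 0.433013.
sqrt((1-p1)*(1-p2)) = sqrt(0.25*0.75) = 0.433013.
arg = 0.433013 + 0.433013 = 0.866025.
d = 2*arccos(0.866025) = 1.0472

1.0472


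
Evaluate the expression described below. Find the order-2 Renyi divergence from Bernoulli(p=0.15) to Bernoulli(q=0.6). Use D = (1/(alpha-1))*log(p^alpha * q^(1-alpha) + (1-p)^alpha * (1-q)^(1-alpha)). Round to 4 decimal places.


Renyi divergence of order alpha between Bernoulli distributions:
D = (1/(alpha-1))*log(p^alpha * q^(1-alpha) + (1-p)^alpha * (1-q)^(1-alpha)).
alpha = 2, p = 0.15, q = 0.6.
p^alpha * q^(1-alpha) = 0.15^2 * 0.6^-1 = 0.0375.
(1-p)^alpha * (1-q)^(1-alpha) = 0.85^2 * 0.4^-1 = 1.80625.
sum = 0.0375 + 1.80625 = 1.84375.
D = (1/1)*log(1.84375) = 0.6118

0.6118


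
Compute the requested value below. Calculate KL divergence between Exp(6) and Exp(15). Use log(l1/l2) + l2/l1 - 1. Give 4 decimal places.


KL divergence for exponential family:
KL = log(l1/l2) + l2/l1 - 1.
log(6/15) = -0.916291.
15/6 = 2.5.
KL = -0.916291 + 2.5 - 1 = 0.5837

0.5837


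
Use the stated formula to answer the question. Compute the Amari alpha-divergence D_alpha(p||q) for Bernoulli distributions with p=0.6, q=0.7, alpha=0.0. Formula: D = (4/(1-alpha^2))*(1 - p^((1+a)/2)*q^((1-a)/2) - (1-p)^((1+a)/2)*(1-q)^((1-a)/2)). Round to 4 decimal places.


Amari alpha-divergence:
D = (4/(1-alpha^2))*(1 - p^((1+a)/2)*q^((1-a)/2) - (1-p)^((1+a)/2)*(1-q)^((1-a)/2)).
alpha = 0.0, p = 0.6, q = 0.7.
e1 = (1+alpha)/2 = 0.5, e2 = (1-alpha)/2 = 0.5.
t1 = p^e1 * q^e2 = 0.6^0.5 * 0.7^0.5 = 0.648074.
t2 = (1-p)^e1 * (1-q)^e2 = 0.4^0.5 * 0.3^0.5 = 0.34641.
4/(1-alpha^2) = 4.0.
D = 4.0*(1 - 0.648074 - 0.34641) = 0.0221

0.0221


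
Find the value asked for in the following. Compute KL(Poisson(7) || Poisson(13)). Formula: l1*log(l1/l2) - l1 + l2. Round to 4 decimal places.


KL divergence for Poisson:
KL = l1*log(l1/l2) - l1 + l2.
l1 = 7, l2 = 13.
log(7/13) = -0.619039.
l1*log(l1/l2) = 7 * -0.619039 = -4.333274.
KL = -4.333274 - 7 + 13 = 1.6667

1.6667


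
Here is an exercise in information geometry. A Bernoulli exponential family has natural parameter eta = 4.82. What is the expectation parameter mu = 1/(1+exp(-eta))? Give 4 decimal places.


Dual coordinate (expectation parameter) for Bernoulli:
mu = 1/(1+exp(-eta)).
eta = 4.82.
exp(-eta) = exp(-4.82) = 0.008067.
mu = 1/(1+0.008067) = 0.9920

0.9920


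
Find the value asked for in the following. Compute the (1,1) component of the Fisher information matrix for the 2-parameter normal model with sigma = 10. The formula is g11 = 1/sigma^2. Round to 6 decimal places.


For the 2-parameter normal family, the Fisher metric has:
  g11 = 1/sigma^2, g22 = 2/sigma^2.
sigma = 10, sigma^2 = 100.
g11 = 0.010000

0.010000


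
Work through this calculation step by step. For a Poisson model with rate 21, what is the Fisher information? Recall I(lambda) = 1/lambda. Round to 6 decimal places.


Fisher information for Poisson: I(lambda) = 1/lambda.
lambda = 21.
I(lambda) = 1/21 = 0.047619

0.047619


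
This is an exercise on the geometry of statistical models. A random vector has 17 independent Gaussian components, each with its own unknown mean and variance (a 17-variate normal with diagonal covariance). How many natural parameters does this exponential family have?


Exponential family dimension calculation:
Each univariate normal has two natural parameters (mu/sigma^2 and -1/(2 sigma^2)).
With 17 independent components, dim = 2 * 17 = 34.

34


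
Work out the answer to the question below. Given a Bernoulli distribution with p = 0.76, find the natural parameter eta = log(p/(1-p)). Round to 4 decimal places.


Natural parameter for Bernoulli: eta = log(p/(1-p)).
p = 0.76, 1-p = 0.24.
p/(1-p) = 3.166667.
eta = log(3.166667) = 1.1527

1.1527


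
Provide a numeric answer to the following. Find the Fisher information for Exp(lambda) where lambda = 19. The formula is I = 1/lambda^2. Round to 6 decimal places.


Fisher information for exponential: I(lambda) = 1/lambda^2.
lambda = 19, lambda^2 = 361.
I = 1/361 = 0.002770

0.002770


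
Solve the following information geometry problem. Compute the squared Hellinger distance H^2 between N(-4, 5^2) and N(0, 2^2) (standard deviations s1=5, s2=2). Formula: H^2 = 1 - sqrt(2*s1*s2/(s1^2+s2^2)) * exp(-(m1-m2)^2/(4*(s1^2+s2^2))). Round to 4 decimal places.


Squared Hellinger distance for Gaussians:
H^2 = 1 - sqrt(2*s1*s2/(s1^2+s2^2)) * exp(-(m1-m2)^2/(4*(s1^2+s2^2))).
s1^2 = 25, s2^2 = 4, s1^2+s2^2 = 29.
sqrt(2*5*2/(29)) = 0.830455.
(m1-m2)^2 = (-4)^2 = 16.
exp(-16/(4*29)) = exp(-0.137931) = 0.871159.
H^2 = 1 - 0.830455*0.871159 = 0.2765

0.2765


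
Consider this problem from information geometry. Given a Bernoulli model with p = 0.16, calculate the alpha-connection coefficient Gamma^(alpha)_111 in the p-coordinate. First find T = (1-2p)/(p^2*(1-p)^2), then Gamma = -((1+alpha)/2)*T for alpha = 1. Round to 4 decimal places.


Skewness (Amari-Chentsov) tensor: T = (1-2p)/(p^2*(1-p)^2).
p = 0.16, 1-2p = 0.68, p^2 = 0.0256, (1-p)^2 = 0.7056.
T = 0.68/(0.0256 * 0.7056) = 37.645266.
In the p-coordinate, Gamma^(alpha) = Gamma^(0) - (alpha/2)*T with Gamma^(0) = (1/2)*g'(p) = -T/2,
so Gamma^(alpha) = -((1+alpha)/2)*T.
alpha = 1, -(1+alpha)/2 = -1.0.
Gamma = -1.0 * 37.645266 = -37.6453

-37.6453


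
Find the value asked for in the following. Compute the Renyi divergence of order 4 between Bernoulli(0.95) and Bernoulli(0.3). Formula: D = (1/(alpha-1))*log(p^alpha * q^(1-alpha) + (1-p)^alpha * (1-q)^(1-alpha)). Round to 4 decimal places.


Renyi divergence of order alpha between Bernoulli distributions:
D = (1/(alpha-1))*log(p^alpha * q^(1-alpha) + (1-p)^alpha * (1-q)^(1-alpha)).
alpha = 4, p = 0.95, q = 0.3.
p^alpha * q^(1-alpha) = 0.95^4 * 0.3^-3 = 30.166898.
(1-p)^alpha * (1-q)^(1-alpha) = 0.05^4 * 0.7^-3 = 1.8e-05.
sum = 30.166898 + 1.8e-05 = 30.166916.
D = (1/3)*log(30.166916) = 1.1356

1.1356


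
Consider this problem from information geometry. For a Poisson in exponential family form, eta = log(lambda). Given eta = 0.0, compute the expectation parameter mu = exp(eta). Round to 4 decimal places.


Expectation parameter for Poisson exponential family:
mu = exp(eta).
eta = 0.0.
mu = exp(0.0) = 1.0000

1.0000


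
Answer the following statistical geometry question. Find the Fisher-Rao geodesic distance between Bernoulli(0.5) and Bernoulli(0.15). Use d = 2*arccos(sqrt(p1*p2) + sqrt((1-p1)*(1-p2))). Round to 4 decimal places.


Geodesic distance on Bernoulli manifold:
d(p1,p2) = 2*arccos(sqrt(p1*p2) + sqrt((1-p1)*(1-p2))).
sqrt(p1*p2) = sqrt(0.5*0.15) = 0.273861.
sqrt((1-p1)*(1-p2)) = sqrt(0.5*0.85) = 0.65192.
arg = 0.273861 + 0.65192 = 0.925782.
d = 2*arccos(0.925782) = 0.7754

0.7754


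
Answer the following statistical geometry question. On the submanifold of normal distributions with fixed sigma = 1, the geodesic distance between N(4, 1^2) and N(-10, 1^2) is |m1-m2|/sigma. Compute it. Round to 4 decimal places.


On the fixed-variance normal subfamily, geodesic distance = |m1-m2|/sigma.
|4 - -10| = 14.
sigma = 1.
d = 14/1 = 14.0000

14.0000


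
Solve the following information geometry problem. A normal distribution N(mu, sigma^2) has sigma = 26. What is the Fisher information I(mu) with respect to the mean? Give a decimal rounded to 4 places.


The Fisher information for the mean of a normal distribution is I(mu) = 1/sigma^2.
sigma = 26, so sigma^2 = 676.
I(mu) = 1/676 = 0.0015

0.0015
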